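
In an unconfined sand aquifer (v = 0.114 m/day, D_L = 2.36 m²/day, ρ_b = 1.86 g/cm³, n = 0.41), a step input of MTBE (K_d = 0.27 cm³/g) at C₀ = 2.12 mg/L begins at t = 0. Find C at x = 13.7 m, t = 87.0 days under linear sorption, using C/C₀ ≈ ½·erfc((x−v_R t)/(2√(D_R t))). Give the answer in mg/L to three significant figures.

0.526 mg/L

Retardation factor R = 1 + ρ_b·K_d/n = 1 + 1.86 × 0.27/0.41 = 2.225.
Sorption retards both mechanisms: v_R = v/R = 0.05124 m/day, D_R = D/R = 1.061 m²/day.
v_R·t = 0.05124 × 87.0 = 4.45788 m; 2√(D_R t) = 19.22 m; argument = (13.7 − 4.45788)/19.22 = 0.4809.
C = C₀ × ½·erfc(0.4809) = 2.12 × 0.2482 = 0.526 mg/L.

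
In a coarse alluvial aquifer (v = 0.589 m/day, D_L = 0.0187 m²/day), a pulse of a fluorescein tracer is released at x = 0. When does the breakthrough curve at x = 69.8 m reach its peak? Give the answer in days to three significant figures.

For the 1D instantaneous-source solution, setting ∂C/∂t = 0 at fixed x gives v²t² + 2Dt − x² = 0, so t = (√(D² + v²x²) − D)/v².
√(D² + v²x²) = √(0.0187² + 0.589² × 69.8²) = 41.11; v² = 0.346921.
t = (41.11 − 0.0187)/0.346921 = 118 days (vs. the pure-advection estimate x/v = 119 d).

118 days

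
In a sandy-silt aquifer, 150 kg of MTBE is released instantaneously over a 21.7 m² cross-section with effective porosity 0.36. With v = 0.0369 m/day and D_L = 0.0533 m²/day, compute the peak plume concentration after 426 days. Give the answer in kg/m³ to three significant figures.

1.14 kg/m³

The peak of an instantaneous 1D plume sits at x = vt; there the Gaussian factor is 1 and C_max = M/(n_e·A·√(4πDt)), where n_e·A is the pore area the mass is dissolved in.
√(4πDt) = √(4π × 0.0533 × 426) = 16.89 m, so C_max = 150/(0.36 × 21.7 × 16.89) = 1.14 kg/m³.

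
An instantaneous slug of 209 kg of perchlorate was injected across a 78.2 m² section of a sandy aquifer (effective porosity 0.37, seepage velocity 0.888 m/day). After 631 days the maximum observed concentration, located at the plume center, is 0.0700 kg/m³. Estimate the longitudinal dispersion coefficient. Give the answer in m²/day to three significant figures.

1.34 m²/day

At the plume center C_max = M/(n_e·A·√(4πDt)), so D = M²/(4πt·(n_e·A·C_max)²).
n_e·A·C_max = 0.37 × 78.2 × 0.0700 = 2.025 kg/m.
D = 209²/(4π × 631 × 2.025²) = 1.34 m²/day.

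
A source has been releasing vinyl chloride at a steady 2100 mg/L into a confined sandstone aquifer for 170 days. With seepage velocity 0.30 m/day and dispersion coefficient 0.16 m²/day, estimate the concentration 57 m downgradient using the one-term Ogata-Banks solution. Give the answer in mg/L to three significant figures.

437 mg/L

For a continuous step input, C/C₀ ≈ ½·erfc((x−vt)/(2√(Dt))).
vt = 0.30 × 170 = 51 m and 2√(Dt) = 2√(0.16 × 170) = 10.43 m.
Argument (x−vt)/(2√(Dt)) = (57 − 51)/10.43 = 0.5753; ½·erfc(0.5753) = 0.2079.
C = 2100 × 0.2079 = 437 mg/L.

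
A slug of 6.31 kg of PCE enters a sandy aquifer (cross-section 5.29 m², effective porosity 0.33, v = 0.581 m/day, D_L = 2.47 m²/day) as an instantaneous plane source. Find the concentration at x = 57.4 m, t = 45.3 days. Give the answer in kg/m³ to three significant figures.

For an instantaneous plane source, C(x,t) = M/(n_e·A·√(4πDt)) · exp(−(x−vt)²/(4Dt)), with n_e·A the pore (flow) area.
Plume center vt = 0.581 × 45.3 = 26.3193 m, so the well at 57.4 m is 31.0807 m downgradient of the peak.
√(4πDt) = 37.50 m, giving peak height M/(n_e·A·√(4πDt)) = 6.31/(0.33 × 5.29 × 37.50) = 0.09639 kg/m³.
(x−vt)²/(4Dt) = (31.0807)²/(4 × 2.47 × 45.3) = 2.158; exp(−2.158) = 0.1156.
C = 0.09639 × 0.1156 = 0.0111 kg/m³.

0.0111 kg/m³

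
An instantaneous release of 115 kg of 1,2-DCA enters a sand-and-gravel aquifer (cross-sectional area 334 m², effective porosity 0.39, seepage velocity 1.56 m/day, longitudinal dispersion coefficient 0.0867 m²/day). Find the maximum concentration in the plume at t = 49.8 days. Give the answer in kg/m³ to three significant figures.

The peak of an instantaneous 1D plume sits at x = vt; there the Gaussian factor is 1 and C_max = M/(n_e·A·√(4πDt)), where n_e·A is the pore area the mass is dissolved in.
√(4πDt) = √(4π × 0.0867 × 49.8) = 7.366 m, so C_max = 115/(0.39 × 334 × 7.366) = 0.120 kg/m³.

0.120 kg/m³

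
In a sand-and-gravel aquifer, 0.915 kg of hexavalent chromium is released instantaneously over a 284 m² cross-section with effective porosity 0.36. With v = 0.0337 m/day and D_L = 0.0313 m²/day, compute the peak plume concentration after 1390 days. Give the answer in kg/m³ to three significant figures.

The peak of an instantaneous 1D plume sits at x = vt; there the Gaussian factor is 1 and C_max = M/(n_e·A·√(4πDt)), where n_e·A is the pore area the mass is dissolved in.
√(4πDt) = √(4π × 0.0313 × 1390) = 23.38 m, so C_max = 0.915/(0.36 × 284 × 23.38) = 0.000383 kg/m³.

0.000383 kg/m³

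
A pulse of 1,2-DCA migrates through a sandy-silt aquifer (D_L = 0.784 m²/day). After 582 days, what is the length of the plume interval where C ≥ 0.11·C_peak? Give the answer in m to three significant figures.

The plume is Gaussian with σ = √(2Dt) = √(2 × 0.784 × 582) = 30.21 m.
C/C_peak = exp(−Δx²/(2σ²)) = 0.11 ⇒ Δx = σ·√(−2 ln 0.11) = 30.21 × 2.101 = 63.47 m.
Width = 2Δx = 127 m.

127 m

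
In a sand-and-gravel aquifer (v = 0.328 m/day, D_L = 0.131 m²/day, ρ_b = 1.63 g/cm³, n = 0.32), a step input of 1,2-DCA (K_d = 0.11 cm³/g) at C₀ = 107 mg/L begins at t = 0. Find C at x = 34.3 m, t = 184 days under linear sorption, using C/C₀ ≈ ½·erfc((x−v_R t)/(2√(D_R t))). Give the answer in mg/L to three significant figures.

84.0 mg/L

Retardation factor R = 1 + ρ_b·K_d/n = 1 + 1.63 × 0.11/0.32 = 1.560.
Sorption retards both mechanisms: v_R = v/R = 0.2103 m/day, D_R = D/R = 0.08397 m²/day.
v_R·t = 0.2103 × 184 = 38.6952 m; 2√(D_R t) = 7.861 m; argument = (34.3 − 38.6952)/7.861 = -0.5591.
C = C₀ × ½·erfc(-0.5591) = 107 × 0.7854 = 84.0 mg/L.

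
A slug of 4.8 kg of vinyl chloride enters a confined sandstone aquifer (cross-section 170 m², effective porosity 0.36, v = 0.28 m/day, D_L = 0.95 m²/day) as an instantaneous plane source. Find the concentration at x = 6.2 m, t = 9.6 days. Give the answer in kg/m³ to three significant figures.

For an instantaneous plane source, C(x,t) = M/(n_e·A·√(4πDt)) · exp(−(x−vt)²/(4Dt)), with n_e·A the pore (flow) area.
Plume center vt = 0.28 × 9.6 = 2.688 m, so the well at 6.2 m is 3.512 m downgradient of the peak.
√(4πDt) = 10.71 m, giving peak height M/(n_e·A·√(4πDt)) = 4.8/(0.36 × 170 × 10.71) = 0.007323 kg/m³.
(x−vt)²/(4Dt) = (3.512)²/(4 × 0.95 × 9.6) = 0.3381; exp(−0.3381) = 0.7131.
C = 0.007323 × 0.7131 = 0.00522 kg/m³.

0.00522 kg/m³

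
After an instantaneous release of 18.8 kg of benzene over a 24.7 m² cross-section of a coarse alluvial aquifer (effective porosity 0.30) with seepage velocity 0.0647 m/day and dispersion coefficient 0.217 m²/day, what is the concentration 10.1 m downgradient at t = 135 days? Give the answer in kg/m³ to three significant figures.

0.130 kg/m³

For an instantaneous plane source, C(x,t) = M/(n_e·A·√(4πDt)) · exp(−(x−vt)²/(4Dt)), with n_e·A the pore (flow) area.
Plume center vt = 0.0647 × 135 = 8.7345 m, so the well at 10.1 m is 1.3655 m downgradient of the peak.
√(4πDt) = 19.19 m, giving peak height M/(n_e·A·√(4πDt)) = 18.8/(0.30 × 24.7 × 19.19) = 0.1322 kg/m³.
(x−vt)²/(4Dt) = (1.3655)²/(4 × 0.217 × 135) = 0.01591; exp(−0.01591) = 0.9842.
C = 0.1322 × 0.9842 = 0.130 kg/m³.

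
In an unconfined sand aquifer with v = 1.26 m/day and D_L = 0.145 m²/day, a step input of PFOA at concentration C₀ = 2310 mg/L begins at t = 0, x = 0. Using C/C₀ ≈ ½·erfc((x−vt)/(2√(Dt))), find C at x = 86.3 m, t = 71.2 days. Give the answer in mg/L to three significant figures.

1790 mg/L

For a continuous step input, C/C₀ ≈ ½·erfc((x−vt)/(2√(Dt))).
vt = 1.26 × 71.2 = 89.712 m and 2√(Dt) = 2√(0.145 × 71.2) = 6.426 m.
Argument (x−vt)/(2√(Dt)) = (86.3 − 89.712)/6.426 = -0.5310; ½·erfc(-0.5310) = 0.7737.
C = 2310 × 0.7737 = 1790 mg/L.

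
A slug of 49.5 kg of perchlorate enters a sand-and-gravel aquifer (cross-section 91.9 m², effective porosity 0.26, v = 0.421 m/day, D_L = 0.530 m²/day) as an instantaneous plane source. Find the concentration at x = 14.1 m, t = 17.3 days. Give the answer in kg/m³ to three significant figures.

For an instantaneous plane source, C(x,t) = M/(n_e·A·√(4πDt)) · exp(−(x−vt)²/(4Dt)), with n_e·A the pore (flow) area.
Plume center vt = 0.421 × 17.3 = 7.2833 m, so the well at 14.1 m is 6.8167 m downgradient of the peak.
√(4πDt) = 10.73 m, giving peak height M/(n_e·A·√(4πDt)) = 49.5/(0.26 × 91.9 × 10.73) = 0.1931 kg/m³.
(x−vt)²/(4Dt) = (6.8167)²/(4 × 0.530 × 17.3) = 1.267; exp(−1.267) = 0.2817.
C = 0.1931 × 0.2817 = 0.0544 kg/m³.

0.0544 kg/m³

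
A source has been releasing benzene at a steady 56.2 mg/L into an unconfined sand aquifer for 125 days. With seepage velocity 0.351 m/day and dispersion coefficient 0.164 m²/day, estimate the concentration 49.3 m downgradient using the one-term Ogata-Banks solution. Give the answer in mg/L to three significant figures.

For a continuous step input, C/C₀ ≈ ½·erfc((x−vt)/(2√(Dt))).
vt = 0.351 × 125 = 43.875 m and 2√(Dt) = 2√(0.164 × 125) = 9.055 m.
Argument (x−vt)/(2√(Dt)) = (49.3 − 43.875)/9.055 = 0.5991; ½·erfc(0.5991) = 0.1984.
C = 56.2 × 0.1984 = 11.2 mg/L.

11.2 mg/L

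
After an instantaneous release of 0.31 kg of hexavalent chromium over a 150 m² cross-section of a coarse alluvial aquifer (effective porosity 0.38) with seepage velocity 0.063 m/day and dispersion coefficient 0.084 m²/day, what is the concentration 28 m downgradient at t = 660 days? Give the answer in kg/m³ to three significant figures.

8.97e-05 kg/m³

For an instantaneous plane source, C(x,t) = M/(n_e·A·√(4πDt)) · exp(−(x−vt)²/(4Dt)), with n_e·A the pore (flow) area.
Plume center vt = 0.063 × 660 = 41.58 m, so the well at 28 m is 13.58 m upgradient of the peak.
√(4πDt) = 26.39 m, giving peak height M/(n_e·A·√(4πDt)) = 0.31/(0.38 × 150 × 26.39) = 0.0002061 kg/m³.
(x−vt)²/(4Dt) = (-13.58)²/(4 × 0.084 × 660) = 0.8316; exp(−0.8316) = 0.4354.
C = 0.0002061 × 0.4354 = 8.97e-05 kg/m³.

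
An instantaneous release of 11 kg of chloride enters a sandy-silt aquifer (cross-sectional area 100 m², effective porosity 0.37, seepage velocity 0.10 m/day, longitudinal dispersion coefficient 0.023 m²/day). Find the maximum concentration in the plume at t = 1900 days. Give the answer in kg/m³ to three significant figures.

The peak of an instantaneous 1D plume sits at x = vt; there the Gaussian factor is 1 and C_max = M/(n_e·A·√(4πDt)), where n_e·A is the pore area the mass is dissolved in.
√(4πDt) = √(4π × 0.023 × 1900) = 23.43 m, so C_max = 11/(0.37 × 100 × 23.43) = 0.0127 kg/m³.

0.0127 kg/m³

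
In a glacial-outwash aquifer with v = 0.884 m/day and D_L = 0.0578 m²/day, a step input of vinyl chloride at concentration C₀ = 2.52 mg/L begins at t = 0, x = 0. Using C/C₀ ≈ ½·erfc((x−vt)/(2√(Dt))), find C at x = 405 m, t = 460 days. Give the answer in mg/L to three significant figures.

1.48 mg/L

For a continuous step input, C/C₀ ≈ ½·erfc((x−vt)/(2√(Dt))).
vt = 0.884 × 460 = 406.64 m and 2√(Dt) = 2√(0.0578 × 460) = 10.31 m.
Argument (x−vt)/(2√(Dt)) = (405 − 406.64)/10.31 = -0.1591; ½·erfc(-0.1591) = 0.5890.
C = 2.52 × 0.5890 = 1.48 mg/L.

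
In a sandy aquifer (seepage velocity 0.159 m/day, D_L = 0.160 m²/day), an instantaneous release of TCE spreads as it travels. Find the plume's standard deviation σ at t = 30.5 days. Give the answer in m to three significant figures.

Dispersive spreading gives a Gaussian with σ² = 2Dt; advection only shifts the center.
σ = √(2 × 0.160 × 30.5) = 3.12 m.

3.12 m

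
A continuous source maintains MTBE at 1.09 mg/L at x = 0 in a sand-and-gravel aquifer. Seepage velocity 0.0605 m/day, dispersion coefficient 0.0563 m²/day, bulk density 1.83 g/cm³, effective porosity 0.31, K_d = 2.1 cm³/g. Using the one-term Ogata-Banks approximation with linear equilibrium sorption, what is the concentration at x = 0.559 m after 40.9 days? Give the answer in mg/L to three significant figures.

0.285 mg/L

Retardation factor R = 1 + ρ_b·K_d/n = 1 + 1.83 × 2.1/0.31 = 13.40.
Sorption retards both mechanisms: v_R = v/R = 0.004515 m/day, D_R = D/R = 0.004201 m²/day.
v_R·t = 0.004515 × 40.9 = 0.1846635 m; 2√(D_R t) = 0.8290 m; argument = (0.559 − 0.1846635)/0.8290 = 0.4516.
C = C₀ × ½·erfc(0.4516) = 1.09 × 0.2615 = 0.285 mg/L.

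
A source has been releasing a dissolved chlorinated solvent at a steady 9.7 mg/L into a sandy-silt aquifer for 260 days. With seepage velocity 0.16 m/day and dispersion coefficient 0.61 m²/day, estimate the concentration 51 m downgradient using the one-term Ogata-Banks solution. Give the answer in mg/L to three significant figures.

For a continuous step input, C/C₀ ≈ ½·erfc((x−vt)/(2√(Dt))).
vt = 0.16 × 260 = 41.6 m and 2√(Dt) = 2√(0.61 × 260) = 25.19 m.
Argument (x−vt)/(2√(Dt)) = (51 − 41.6)/25.19 = 0.3732; ½·erfc(0.3732) = 0.2988.
C = 9.7 × 0.2988 = 2.90 mg/L.

2.90 mg/L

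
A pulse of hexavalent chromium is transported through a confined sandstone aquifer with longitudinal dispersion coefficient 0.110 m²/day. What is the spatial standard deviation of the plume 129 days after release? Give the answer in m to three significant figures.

Dispersive spreading gives a Gaussian with σ² = 2Dt; advection only shifts the center.
σ = √(2 × 0.110 × 129) = 5.33 m.

5.33 m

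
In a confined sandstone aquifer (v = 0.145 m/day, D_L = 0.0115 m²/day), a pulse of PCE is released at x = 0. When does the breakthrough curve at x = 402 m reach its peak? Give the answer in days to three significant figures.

2770 days

For the 1D instantaneous-source solution, setting ∂C/∂t = 0 at fixed x gives v²t² + 2Dt − x² = 0, so t = (√(D² + v²x²) − D)/v².
√(D² + v²x²) = √(0.0115² + 0.145² × 402²) = 58.29; v² = 0.021025.
t = (58.29 − 0.0115)/0.021025 = 2770 days (vs. the pure-advection estimate x/v = 2770 d).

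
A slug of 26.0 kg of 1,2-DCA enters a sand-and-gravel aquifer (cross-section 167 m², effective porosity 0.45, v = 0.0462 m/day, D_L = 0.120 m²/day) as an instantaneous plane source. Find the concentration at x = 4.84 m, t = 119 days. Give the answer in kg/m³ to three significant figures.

0.0256 kg/m³

For an instantaneous plane source, C(x,t) = M/(n_e·A·√(4πDt)) · exp(−(x−vt)²/(4Dt)), with n_e·A the pore (flow) area.
Plume center vt = 0.0462 × 119 = 5.4978 m, so the well at 4.84 m is 0.6578 m upgradient of the peak.
√(4πDt) = 13.40 m, giving peak height M/(n_e·A·√(4πDt)) = 26.0/(0.45 × 167 × 13.40) = 0.02582 kg/m³.
(x−vt)²/(4Dt) = (-0.6578)²/(4 × 0.120 × 119) = 0.007575; exp(−0.007575) = 0.9925.
C = 0.02582 × 0.9925 = 0.0256 kg/m³.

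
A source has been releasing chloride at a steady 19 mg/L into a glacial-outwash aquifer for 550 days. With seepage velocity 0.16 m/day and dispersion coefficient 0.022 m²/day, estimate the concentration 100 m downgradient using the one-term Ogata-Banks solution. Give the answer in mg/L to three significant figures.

For a continuous step input, C/C₀ ≈ ½·erfc((x−vt)/(2√(Dt))).
vt = 0.16 × 550 = 88 m and 2√(Dt) = 2√(0.022 × 550) = 6.957 m.
Argument (x−vt)/(2√(Dt)) = (100 − 88)/6.957 = 1.725; ½·erfc(1.725) = 0.007353.
C = 19 × 0.007353 = 0.140 mg/L.

0.140 mg/L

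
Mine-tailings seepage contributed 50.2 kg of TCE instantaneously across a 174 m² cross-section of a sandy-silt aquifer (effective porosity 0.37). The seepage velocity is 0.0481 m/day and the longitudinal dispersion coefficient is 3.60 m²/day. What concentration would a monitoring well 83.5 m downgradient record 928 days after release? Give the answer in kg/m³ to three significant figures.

0.00340 kg/m³

For an instantaneous plane source, C(x,t) = M/(n_e·A·√(4πDt)) · exp(−(x−vt)²/(4Dt)), with n_e·A the pore (flow) area.
Plume center vt = 0.0481 × 928 = 44.6368 m, so the well at 83.5 m is 38.8632 m downgradient of the peak.
√(4πDt) = 204.9 m, giving peak height M/(n_e·A·√(4πDt)) = 50.2/(0.37 × 174 × 204.9) = 0.003805 kg/m³.
(x−vt)²/(4Dt) = (38.8632)²/(4 × 3.60 × 928) = 0.1130; exp(−0.1130) = 0.8932.
C = 0.003805 × 0.8932 = 0.00340 kg/m³.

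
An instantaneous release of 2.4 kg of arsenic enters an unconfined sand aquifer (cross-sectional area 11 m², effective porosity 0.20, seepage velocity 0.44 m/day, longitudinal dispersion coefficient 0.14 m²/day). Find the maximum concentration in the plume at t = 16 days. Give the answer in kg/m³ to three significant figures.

0.206 kg/m³

The peak of an instantaneous 1D plume sits at x = vt; there the Gaussian factor is 1 and C_max = M/(n_e·A·√(4πDt)), where n_e·A is the pore area the mass is dissolved in.
√(4πDt) = √(4π × 0.14 × 16) = 5.306 m, so C_max = 2.4/(0.20 × 11 × 5.306) = 0.206 kg/m³.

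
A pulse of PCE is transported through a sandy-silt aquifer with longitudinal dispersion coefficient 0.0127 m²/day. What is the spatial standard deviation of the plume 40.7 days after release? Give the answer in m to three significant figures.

1.02 m

Dispersive spreading gives a Gaussian with σ² = 2Dt; advection only shifts the center.
σ = √(2 × 0.0127 × 40.7) = 1.02 m.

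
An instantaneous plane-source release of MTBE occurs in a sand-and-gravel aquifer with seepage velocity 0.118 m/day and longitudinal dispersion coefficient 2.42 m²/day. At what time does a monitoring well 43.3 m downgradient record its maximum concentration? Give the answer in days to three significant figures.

For the 1D instantaneous-source solution, setting ∂C/∂t = 0 at fixed x gives v²t² + 2Dt − x² = 0, so t = (√(D² + v²x²) − D)/v².
√(D² + v²x²) = √(2.42² + 0.118² × 43.3²) = 5.654; v² = 0.013924.
t = (5.654 − 2.42)/0.013924 = 232 days (vs. the pure-advection estimate x/v = 367 d).

232 days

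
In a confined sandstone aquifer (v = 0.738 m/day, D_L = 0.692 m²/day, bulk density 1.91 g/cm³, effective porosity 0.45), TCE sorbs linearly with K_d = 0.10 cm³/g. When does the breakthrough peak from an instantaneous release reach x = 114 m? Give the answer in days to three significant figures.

218 days

Retardation factor R = 1 + ρ_b·K_d/n = 1 + 1.91 × 0.10/0.45 = 1.424.
Sorption retards both mechanisms: v_R = v/R = 0.5183 m/day, D_R = D/R = 0.4860 m²/day.
Peak time from v_R²t² + 2D_R t − x² = 0: t = (√(D_R² + v_R²x²) − D_R)/v_R².
√(D_R² + v_R²x²) = √(0.4860² + 0.5183² × 114²) = 59.09; v_R² = 0.2686.
t = (59.09 − 0.4860)/0.2686 = 218 days.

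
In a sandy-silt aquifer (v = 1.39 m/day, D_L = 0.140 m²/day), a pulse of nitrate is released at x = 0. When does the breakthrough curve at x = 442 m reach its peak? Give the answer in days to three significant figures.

For the 1D instantaneous-source solution, setting ∂C/∂t = 0 at fixed x gives v²t² + 2Dt − x² = 0, so t = (√(D² + v²x²) − D)/v².
√(D² + v²x²) = √(0.140² + 1.39² × 442²) = 614.4; v² = 1.9321.
t = (614.4 − 0.140)/1.9321 = 318 days (vs. the pure-advection estimate x/v = 318 d).

318 days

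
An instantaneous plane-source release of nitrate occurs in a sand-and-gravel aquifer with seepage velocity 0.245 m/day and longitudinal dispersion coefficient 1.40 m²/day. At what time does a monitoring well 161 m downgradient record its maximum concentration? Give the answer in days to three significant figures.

For the 1D instantaneous-source solution, setting ∂C/∂t = 0 at fixed x gives v²t² + 2Dt − x² = 0, so t = (√(D² + v²x²) − D)/v².
√(D² + v²x²) = √(1.40² + 0.245² × 161²) = 39.47; v² = 0.060025.
t = (39.47 − 1.40)/0.060025 = 634 days (vs. the pure-advection estimate x/v = 657 d).

634 days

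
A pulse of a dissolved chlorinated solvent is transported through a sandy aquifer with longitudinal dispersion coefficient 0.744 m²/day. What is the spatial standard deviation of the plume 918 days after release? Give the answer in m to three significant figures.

Dispersive spreading gives a Gaussian with σ² = 2Dt; advection only shifts the center.
σ = √(2 × 0.744 × 918) = 37.0 m.

37.0 m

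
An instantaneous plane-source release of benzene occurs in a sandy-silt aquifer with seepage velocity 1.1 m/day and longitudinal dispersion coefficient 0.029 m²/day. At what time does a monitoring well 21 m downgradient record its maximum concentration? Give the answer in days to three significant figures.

For the 1D instantaneous-source solution, setting ∂C/∂t = 0 at fixed x gives v²t² + 2Dt − x² = 0, so t = (√(D² + v²x²) − D)/v².
√(D² + v²x²) = √(0.029² + 1.1² × 21²) = 23.10; v² = 1.21.
t = (23.10 − 0.029)/1.21 = 19.1 days (vs. the pure-advection estimate x/v = 19.1 d).

19.1 days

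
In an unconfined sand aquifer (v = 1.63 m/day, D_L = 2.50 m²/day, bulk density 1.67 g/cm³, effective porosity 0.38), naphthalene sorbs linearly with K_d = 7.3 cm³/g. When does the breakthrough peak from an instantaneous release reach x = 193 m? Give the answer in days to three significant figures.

Retardation factor R = 1 + ρ_b·K_d/n = 1 + 1.67 × 7.3/0.38 = 33.08.
Sorption retards both mechanisms: v_R = v/R = 0.04927 m/day, D_R = D/R = 0.07557 m²/day.
Peak time from v_R²t² + 2D_R t − x² = 0: t = (√(D_R² + v_R²x²) − D_R)/v_R².
√(D_R² + v_R²x²) = √(0.07557² + 0.04927² × 193²) = 9.509; v_R² = 0.002428.
t = (9.509 − 0.07557)/0.002428 = 3890 days.

3890 days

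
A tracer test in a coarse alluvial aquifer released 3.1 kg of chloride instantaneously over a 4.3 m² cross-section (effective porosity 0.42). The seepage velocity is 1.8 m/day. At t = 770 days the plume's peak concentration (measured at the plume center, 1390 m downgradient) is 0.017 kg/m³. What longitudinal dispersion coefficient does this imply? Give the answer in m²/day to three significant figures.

At the plume center C_max = M/(n_e·A·√(4πDt)), so D = M²/(4πt·(n_e·A·C_max)²).
n_e·A·C_max = 0.42 × 4.3 × 0.017 = 0.03070 kg/m.
D = 3.1²/(4π × 770 × 0.03070²) = 1.05 m²/day.

1.05 m²/day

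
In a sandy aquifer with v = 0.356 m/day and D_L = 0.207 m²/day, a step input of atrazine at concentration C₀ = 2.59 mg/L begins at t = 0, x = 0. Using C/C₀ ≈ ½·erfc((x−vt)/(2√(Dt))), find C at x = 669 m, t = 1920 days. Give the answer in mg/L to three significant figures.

1.80 mg/L

For a continuous step input, C/C₀ ≈ ½·erfc((x−vt)/(2√(Dt))).
vt = 0.356 × 1920 = 683.52 m and 2√(Dt) = 2√(0.207 × 1920) = 39.87 m.
Argument (x−vt)/(2√(Dt)) = (669 − 683.52)/39.87 = -0.3642; ½·erfc(-0.3642) = 0.6967.
C = 2.59 × 0.6967 = 1.80 mg/L.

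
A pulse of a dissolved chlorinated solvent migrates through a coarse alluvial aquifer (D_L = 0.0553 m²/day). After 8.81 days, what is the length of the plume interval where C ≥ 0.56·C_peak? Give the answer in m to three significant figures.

The plume is Gaussian with σ = √(2Dt) = √(2 × 0.0553 × 8.81) = 0.9871 m.
C/C_peak = exp(−Δx²/(2σ²)) = 0.56 ⇒ Δx = σ·√(−2 ln 0.56) = 0.9871 × 1.077 = 1.063 m.
Width = 2Δx = 2.13 m.

2.13 m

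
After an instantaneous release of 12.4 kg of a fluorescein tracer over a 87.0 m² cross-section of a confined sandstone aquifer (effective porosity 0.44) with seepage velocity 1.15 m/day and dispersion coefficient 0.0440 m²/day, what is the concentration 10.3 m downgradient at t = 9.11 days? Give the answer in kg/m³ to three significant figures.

0.142 kg/m³

For an instantaneous plane source, C(x,t) = M/(n_e·A·√(4πDt)) · exp(−(x−vt)²/(4Dt)), with n_e·A the pore (flow) area.
Plume center vt = 1.15 × 9.11 = 10.4765 m, so the well at 10.3 m is 0.1765 m upgradient of the peak.
√(4πDt) = 2.244 m, giving peak height M/(n_e·A·√(4πDt)) = 12.4/(0.44 × 87.0 × 2.244) = 0.1444 kg/m³.
(x−vt)²/(4Dt) = (-0.1765)²/(4 × 0.0440 × 9.11) = 0.01943; exp(−0.01943) = 0.9808.
C = 0.1444 × 0.9808 = 0.142 kg/m³.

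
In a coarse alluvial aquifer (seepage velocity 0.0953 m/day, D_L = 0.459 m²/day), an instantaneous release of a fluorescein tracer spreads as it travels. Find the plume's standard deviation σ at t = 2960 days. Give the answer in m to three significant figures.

52.1 m

Dispersive spreading gives a Gaussian with σ² = 2Dt; advection only shifts the center.
σ = √(2 × 0.459 × 2960) = 52.1 m.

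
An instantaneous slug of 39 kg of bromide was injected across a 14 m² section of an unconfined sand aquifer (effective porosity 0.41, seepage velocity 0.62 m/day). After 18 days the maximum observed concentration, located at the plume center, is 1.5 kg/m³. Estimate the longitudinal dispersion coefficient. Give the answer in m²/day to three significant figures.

At the plume center C_max = M/(n_e·A·√(4πDt)), so D = M²/(4πt·(n_e·A·C_max)²).
n_e·A·C_max = 0.41 × 14 × 1.5 = 8.610 kg/m.
D = 39²/(4π × 18 × 8.610²) = 0.0907 m²/day.

0.0907 m²/day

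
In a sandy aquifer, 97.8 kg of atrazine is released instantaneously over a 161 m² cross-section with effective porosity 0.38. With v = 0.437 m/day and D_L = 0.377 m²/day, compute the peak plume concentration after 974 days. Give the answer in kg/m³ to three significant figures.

0.0235 kg/m³

The peak of an instantaneous 1D plume sits at x = vt; there the Gaussian factor is 1 and C_max = M/(n_e·A·√(4πDt)), where n_e·A is the pore area the mass is dissolved in.
√(4πDt) = √(4π × 0.377 × 974) = 67.93 m, so C_max = 97.8/(0.38 × 161 × 67.93) = 0.0235 kg/m³.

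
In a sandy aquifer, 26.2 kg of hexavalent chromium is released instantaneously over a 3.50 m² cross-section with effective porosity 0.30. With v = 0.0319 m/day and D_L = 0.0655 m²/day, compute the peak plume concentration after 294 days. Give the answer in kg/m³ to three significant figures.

The peak of an instantaneous 1D plume sits at x = vt; there the Gaussian factor is 1 and C_max = M/(n_e·A·√(4πDt)), where n_e·A is the pore area the mass is dissolved in.
√(4πDt) = √(4π × 0.0655 × 294) = 15.56 m, so C_max = 26.2/(0.30 × 3.50 × 15.56) = 1.60 kg/m³.

1.60 kg/m³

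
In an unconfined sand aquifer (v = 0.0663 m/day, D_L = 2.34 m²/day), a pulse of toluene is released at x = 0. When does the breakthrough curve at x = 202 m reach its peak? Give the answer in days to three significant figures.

2560 days

For the 1D instantaneous-source solution, setting ∂C/∂t = 0 at fixed x gives v²t² + 2Dt − x² = 0, so t = (√(D² + v²x²) − D)/v².
√(D² + v²x²) = √(2.34² + 0.0663² × 202²) = 13.60; v² = 0.00439569.
t = (13.60 − 2.34)/0.00439569 = 2560 days (vs. the pure-advection estimate x/v = 3050 d).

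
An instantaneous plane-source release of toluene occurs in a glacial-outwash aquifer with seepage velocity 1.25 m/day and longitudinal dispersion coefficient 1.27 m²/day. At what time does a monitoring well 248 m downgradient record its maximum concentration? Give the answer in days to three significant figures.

For the 1D instantaneous-source solution, setting ∂C/∂t = 0 at fixed x gives v²t² + 2Dt − x² = 0, so t = (√(D² + v²x²) − D)/v².
√(D² + v²x²) = √(1.27² + 1.25² × 248²) = 310.0; v² = 1.5625.
t = (310.0 − 1.27)/1.5625 = 198 days (vs. the pure-advection estimate x/v = 198 d).

198 days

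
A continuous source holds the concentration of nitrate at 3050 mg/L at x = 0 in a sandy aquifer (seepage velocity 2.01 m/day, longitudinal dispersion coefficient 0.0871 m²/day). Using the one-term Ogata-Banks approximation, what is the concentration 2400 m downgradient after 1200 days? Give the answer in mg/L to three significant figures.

2430 mg/L

For a continuous step input, C/C₀ ≈ ½·erfc((x−vt)/(2√(Dt))).
vt = 2.01 × 1200 = 2412 m and 2√(Dt) = 2√(0.0871 × 1200) = 20.45 m.
Argument (x−vt)/(2√(Dt)) = (2400 − 2412)/20.45 = -0.5868; ½·erfc(-0.5868) = 0.7967.
C = 3050 × 0.7967 = 2430 mg/L.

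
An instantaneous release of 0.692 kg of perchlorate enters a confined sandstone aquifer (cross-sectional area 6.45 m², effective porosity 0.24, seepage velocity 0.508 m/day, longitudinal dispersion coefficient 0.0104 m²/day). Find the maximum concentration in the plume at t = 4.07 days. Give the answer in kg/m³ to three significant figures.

0.613 kg/m³

The peak of an instantaneous 1D plume sits at x = vt; there the Gaussian factor is 1 and C_max = M/(n_e·A·√(4πDt)), where n_e·A is the pore area the mass is dissolved in.
√(4πDt) = √(4π × 0.0104 × 4.07) = 0.7293 m, so C_max = 0.692/(0.24 × 6.45 × 0.7293) = 0.613 kg/m³.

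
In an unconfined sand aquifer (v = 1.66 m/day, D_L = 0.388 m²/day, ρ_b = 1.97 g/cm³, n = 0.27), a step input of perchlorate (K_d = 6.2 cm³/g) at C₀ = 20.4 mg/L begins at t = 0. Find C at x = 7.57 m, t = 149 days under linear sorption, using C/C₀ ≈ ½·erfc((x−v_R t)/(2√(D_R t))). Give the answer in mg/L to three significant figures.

Retardation factor R = 1 + ρ_b·K_d/n = 1 + 1.97 × 6.2/0.27 = 46.24.
Sorption retards both mechanisms: v_R = v/R = 0.03590 m/day, D_R = D/R = 0.008391 m²/day.
v_R·t = 0.03590 × 149 = 5.3491 m; 2√(D_R t) = 2.236 m; argument = (7.57 − 5.3491)/2.236 = 0.9932.
C = C₀ × ½·erfc(0.9932) = 20.4 × 0.08007 = 1.63 mg/L.

1.63 mg/L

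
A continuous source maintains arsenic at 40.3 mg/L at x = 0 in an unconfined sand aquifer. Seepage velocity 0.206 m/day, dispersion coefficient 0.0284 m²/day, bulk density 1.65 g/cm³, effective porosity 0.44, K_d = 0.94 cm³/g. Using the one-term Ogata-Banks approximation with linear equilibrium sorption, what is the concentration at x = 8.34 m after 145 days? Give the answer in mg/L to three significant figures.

3.98 mg/L

Retardation factor R = 1 + ρ_b·K_d/n = 1 + 1.65 × 0.94/0.44 = 4.525.
Sorption retards both mechanisms: v_R = v/R = 0.04552 m/day, D_R = D/R = 0.006276 m²/day.
v_R·t = 0.04552 × 145 = 6.6004 m; 2√(D_R t) = 1.908 m; argument = (8.34 − 6.6004)/1.908 = 0.9117.
C = C₀ × ½·erfc(0.9117) = 40.3 × 0.09864 = 3.98 mg/L.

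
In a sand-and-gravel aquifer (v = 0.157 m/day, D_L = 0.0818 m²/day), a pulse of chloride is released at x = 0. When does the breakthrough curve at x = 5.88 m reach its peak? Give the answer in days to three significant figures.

34.3 days

For the 1D instantaneous-source solution, setting ∂C/∂t = 0 at fixed x gives v²t² + 2Dt − x² = 0, so t = (√(D² + v²x²) − D)/v².
√(D² + v²x²) = √(0.0818² + 0.157² × 5.88²) = 0.9268; v² = 0.024649.
t = (0.9268 − 0.0818)/0.024649 = 34.3 days (vs. the pure-advection estimate x/v = 37.5 d).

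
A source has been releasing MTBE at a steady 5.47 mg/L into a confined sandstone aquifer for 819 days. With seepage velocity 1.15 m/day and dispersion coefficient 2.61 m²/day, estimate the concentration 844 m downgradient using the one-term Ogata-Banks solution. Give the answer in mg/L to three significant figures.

5.10 mg/L

For a continuous step input, C/C₀ ≈ ½·erfc((x−vt)/(2√(Dt))).
vt = 1.15 × 819 = 941.85 m and 2√(Dt) = 2√(2.61 × 819) = 92.47 m.
Argument (x−vt)/(2√(Dt)) = (844 − 941.85)/92.47 = -1.058; ½·erfc(-1.058) = 0.9327.
C = 5.47 × 0.9327 = 5.10 mg/L.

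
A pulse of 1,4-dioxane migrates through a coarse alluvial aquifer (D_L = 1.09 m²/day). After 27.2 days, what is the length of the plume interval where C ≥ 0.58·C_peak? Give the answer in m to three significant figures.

16.1 m

The plume is Gaussian with σ = √(2Dt) = √(2 × 1.09 × 27.2) = 7.700 m.
C/C_peak = exp(−Δx²/(2σ²)) = 0.58 ⇒ Δx = σ·√(−2 ln 0.58) = 7.700 × 1.044 = 8.039 m.
Width = 2Δx = 16.1 m.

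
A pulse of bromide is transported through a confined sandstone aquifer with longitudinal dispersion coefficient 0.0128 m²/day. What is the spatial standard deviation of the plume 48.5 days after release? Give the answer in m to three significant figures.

1.11 m

Dispersive spreading gives a Gaussian with σ² = 2Dt; advection only shifts the center.
σ = √(2 × 0.0128 × 48.5) = 1.11 m.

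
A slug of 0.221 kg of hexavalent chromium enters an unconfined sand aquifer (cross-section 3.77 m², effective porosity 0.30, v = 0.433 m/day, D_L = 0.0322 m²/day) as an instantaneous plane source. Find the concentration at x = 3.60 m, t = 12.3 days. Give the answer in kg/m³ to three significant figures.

0.0134 kg/m³

For an instantaneous plane source, C(x,t) = M/(n_e·A·√(4πDt)) · exp(−(x−vt)²/(4Dt)), with n_e·A the pore (flow) area.
Plume center vt = 0.433 × 12.3 = 5.3259 m, so the well at 3.60 m is 1.7259 m upgradient of the peak.
√(4πDt) = 2.231 m, giving peak height M/(n_e·A·√(4πDt)) = 0.221/(0.30 × 3.77 × 2.231) = 0.08759 kg/m³.
(x−vt)²/(4Dt) = (-1.7259)²/(4 × 0.0322 × 12.3) = 1.880; exp(−1.880) = 0.1526.
C = 0.08759 × 0.1526 = 0.0134 kg/m³.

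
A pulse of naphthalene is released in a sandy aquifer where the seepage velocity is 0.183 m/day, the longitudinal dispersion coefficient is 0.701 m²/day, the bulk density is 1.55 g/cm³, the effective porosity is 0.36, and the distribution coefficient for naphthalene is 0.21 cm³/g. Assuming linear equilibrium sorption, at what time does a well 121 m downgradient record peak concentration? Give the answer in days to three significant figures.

Retardation factor R = 1 + ρ_b·K_d/n = 1 + 1.55 × 0.21/0.36 = 1.904.
Sorption retards both mechanisms: v_R = v/R = 0.09611 m/day, D_R = D/R = 0.3682 m²/day.
Peak time from v_R²t² + 2D_R t − x² = 0: t = (√(D_R² + v_R²x²) − D_R)/v_R².
√(D_R² + v_R²x²) = √(0.3682² + 0.09611² × 121²) = 11.64; v_R² = 0.009237.
t = (11.64 − 0.3682)/0.009237 = 1220 days.

1220 days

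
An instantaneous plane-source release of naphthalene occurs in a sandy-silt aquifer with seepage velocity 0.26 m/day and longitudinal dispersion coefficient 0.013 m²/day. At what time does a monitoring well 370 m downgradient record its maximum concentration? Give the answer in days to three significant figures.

For the 1D instantaneous-source solution, setting ∂C/∂t = 0 at fixed x gives v²t² + 2Dt − x² = 0, so t = (√(D² + v²x²) − D)/v².
√(D² + v²x²) = √(0.013² + 0.26² × 370²) = 96.20; v² = 0.0676.
t = (96.20 − 0.013)/0.0676 = 1420 days (vs. the pure-advection estimate x/v = 1420 d).

1420 days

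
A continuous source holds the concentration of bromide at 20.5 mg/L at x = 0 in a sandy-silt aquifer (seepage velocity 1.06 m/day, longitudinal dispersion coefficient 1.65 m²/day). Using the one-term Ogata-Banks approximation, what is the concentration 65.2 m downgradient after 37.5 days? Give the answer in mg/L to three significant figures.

0.227 mg/L

For a continuous step input, C/C₀ ≈ ½·erfc((x−vt)/(2√(Dt))).
vt = 1.06 × 37.5 = 39.75 m and 2√(Dt) = 2√(1.65 × 37.5) = 15.73 m.
Argument (x−vt)/(2√(Dt)) = (65.2 − 39.75)/15.73 = 1.618; ½·erfc(1.618) = 0.01106.
C = 20.5 × 0.01106 = 0.227 mg/L.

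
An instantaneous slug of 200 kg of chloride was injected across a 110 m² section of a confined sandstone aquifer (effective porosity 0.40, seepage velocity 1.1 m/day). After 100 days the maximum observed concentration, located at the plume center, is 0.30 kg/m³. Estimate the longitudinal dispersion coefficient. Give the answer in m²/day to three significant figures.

0.183 m²/day

At the plume center C_max = M/(n_e·A·√(4πDt)), so D = M²/(4πt·(n_e·A·C_max)²).
n_e·A·C_max = 0.40 × 110 × 0.30 = 13.20 kg/m.
D = 200²/(4π × 100 × 13.20²) = 0.183 m²/day.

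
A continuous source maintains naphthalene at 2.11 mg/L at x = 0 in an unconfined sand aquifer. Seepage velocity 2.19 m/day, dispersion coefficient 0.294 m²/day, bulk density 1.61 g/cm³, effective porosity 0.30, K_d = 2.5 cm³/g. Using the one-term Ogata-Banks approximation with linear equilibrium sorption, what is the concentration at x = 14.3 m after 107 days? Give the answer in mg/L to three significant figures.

Retardation factor R = 1 + ρ_b·K_d/n = 1 + 1.61 × 2.5/0.30 = 14.42.
Sorption retards both mechanisms: v_R = v/R = 0.1519 m/day, D_R = D/R = 0.02039 m²/day.
v_R·t = 0.1519 × 107 = 16.2533 m; 2√(D_R t) = 2.954 m; argument = (14.3 − 16.2533)/2.954 = -0.6612.
C = C₀ × ½·erfc(-0.6612) = 2.11 × 0.8251 = 1.74 mg/L.

1.74 mg/L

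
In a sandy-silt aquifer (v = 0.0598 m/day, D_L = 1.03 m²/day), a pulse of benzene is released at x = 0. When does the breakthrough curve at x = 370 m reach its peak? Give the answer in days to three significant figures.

For the 1D instantaneous-source solution, setting ∂C/∂t = 0 at fixed x gives v²t² + 2Dt − x² = 0, so t = (√(D² + v²x²) − D)/v².
√(D² + v²x²) = √(1.03² + 0.0598² × 370²) = 22.15; v² = 0.00357604.
t = (22.15 − 1.03)/0.00357604 = 5910 days (vs. the pure-advection estimate x/v = 6190 d).

5910 days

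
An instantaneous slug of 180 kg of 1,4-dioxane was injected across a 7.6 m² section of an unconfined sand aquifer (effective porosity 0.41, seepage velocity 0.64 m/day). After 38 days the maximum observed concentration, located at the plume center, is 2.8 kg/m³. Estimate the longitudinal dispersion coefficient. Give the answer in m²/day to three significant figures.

At the plume center C_max = M/(n_e·A·√(4πDt)), so D = M²/(4πt·(n_e·A·C_max)²).
n_e·A·C_max = 0.41 × 7.6 × 2.8 = 8.725 kg/m.
D = 180²/(4π × 38 × 8.725²) = 0.891 m²/day.

0.891 m²/day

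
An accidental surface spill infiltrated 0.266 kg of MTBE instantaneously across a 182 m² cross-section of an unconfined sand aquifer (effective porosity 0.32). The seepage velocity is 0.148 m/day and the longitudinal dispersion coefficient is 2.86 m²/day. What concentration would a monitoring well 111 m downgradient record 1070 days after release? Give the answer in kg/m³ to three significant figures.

1.94e-05 kg/m³

For an instantaneous plane source, C(x,t) = M/(n_e·A·√(4πDt)) · exp(−(x−vt)²/(4Dt)), with n_e·A the pore (flow) area.
Plume center vt = 0.148 × 1070 = 158.36 m, so the well at 111 m is 47.36 m upgradient of the peak.
√(4πDt) = 196.1 m, giving peak height M/(n_e·A·√(4πDt)) = 0.266/(0.32 × 182 × 196.1) = 2.329e-05 kg/m³.
(x−vt)²/(4Dt) = (-47.36)²/(4 × 2.86 × 1070) = 0.1832; exp(−0.1832) = 0.8326.
C = 2.329e-05 × 0.8326 = 1.94e-05 kg/m³.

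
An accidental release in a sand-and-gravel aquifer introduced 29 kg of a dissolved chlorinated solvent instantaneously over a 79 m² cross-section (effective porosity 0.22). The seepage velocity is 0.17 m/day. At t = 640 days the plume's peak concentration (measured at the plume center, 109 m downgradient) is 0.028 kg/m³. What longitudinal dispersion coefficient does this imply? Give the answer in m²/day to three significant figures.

0.442 m²/day

At the plume center C_max = M/(n_e·A·√(4πDt)), so D = M²/(4πt·(n_e·A·C_max)²).
n_e·A·C_max = 0.22 × 79 × 0.028 = 0.4866 kg/m.
D = 29²/(4π × 640 × 0.4866²) = 0.442 m²/day.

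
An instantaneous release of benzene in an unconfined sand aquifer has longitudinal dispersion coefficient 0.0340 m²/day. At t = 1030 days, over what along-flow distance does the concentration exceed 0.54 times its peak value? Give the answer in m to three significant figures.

The plume is Gaussian with σ = √(2Dt) = √(2 × 0.0340 × 1030) = 8.369 m.
C/C_peak = exp(−Δx²/(2σ²)) = 0.54 ⇒ Δx = σ·√(−2 ln 0.54) = 8.369 × 1.110 = 9.290 m.
Width = 2Δx = 18.6 m.

18.6 m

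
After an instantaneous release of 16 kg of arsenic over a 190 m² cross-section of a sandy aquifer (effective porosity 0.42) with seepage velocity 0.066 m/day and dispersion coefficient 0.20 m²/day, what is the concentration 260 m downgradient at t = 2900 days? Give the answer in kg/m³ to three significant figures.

For an instantaneous plane source, C(x,t) = M/(n_e·A·√(4πDt)) · exp(−(x−vt)²/(4Dt)), with n_e·A the pore (flow) area.
Plume center vt = 0.066 × 2900 = 191.4 m, so the well at 260 m is 68.6 m downgradient of the peak.
√(4πDt) = 85.37 m, giving peak height M/(n_e·A·√(4πDt)) = 16/(0.42 × 190 × 85.37) = 0.002349 kg/m³.
(x−vt)²/(4Dt) = (68.6)²/(4 × 0.20 × 2900) = 2.028; exp(−2.028) = 0.1316.
C = 0.002349 × 0.1316 = 0.000309 kg/m³.

0.000309 kg/m³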